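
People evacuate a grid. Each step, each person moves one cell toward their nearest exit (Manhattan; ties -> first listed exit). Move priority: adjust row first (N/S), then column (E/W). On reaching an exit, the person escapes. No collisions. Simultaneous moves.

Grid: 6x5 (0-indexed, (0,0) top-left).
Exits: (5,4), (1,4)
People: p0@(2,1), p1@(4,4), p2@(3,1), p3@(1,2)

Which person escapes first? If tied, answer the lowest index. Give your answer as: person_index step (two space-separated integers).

Step 1: p0:(2,1)->(1,1) | p1:(4,4)->(5,4)->EXIT | p2:(3,1)->(4,1) | p3:(1,2)->(1,3)
Step 2: p0:(1,1)->(1,2) | p1:escaped | p2:(4,1)->(5,1) | p3:(1,3)->(1,4)->EXIT
Step 3: p0:(1,2)->(1,3) | p1:escaped | p2:(5,1)->(5,2) | p3:escaped
Step 4: p0:(1,3)->(1,4)->EXIT | p1:escaped | p2:(5,2)->(5,3) | p3:escaped
Step 5: p0:escaped | p1:escaped | p2:(5,3)->(5,4)->EXIT | p3:escaped
Exit steps: [4, 1, 5, 2]
First to escape: p1 at step 1

Answer: 1 1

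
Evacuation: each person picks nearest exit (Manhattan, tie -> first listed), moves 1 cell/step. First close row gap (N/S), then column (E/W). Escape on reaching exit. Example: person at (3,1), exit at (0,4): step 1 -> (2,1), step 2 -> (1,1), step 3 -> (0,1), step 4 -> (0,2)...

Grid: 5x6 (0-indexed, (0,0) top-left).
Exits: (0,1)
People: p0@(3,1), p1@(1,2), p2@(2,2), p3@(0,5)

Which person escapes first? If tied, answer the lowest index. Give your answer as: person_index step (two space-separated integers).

Step 1: p0:(3,1)->(2,1) | p1:(1,2)->(0,2) | p2:(2,2)->(1,2) | p3:(0,5)->(0,4)
Step 2: p0:(2,1)->(1,1) | p1:(0,2)->(0,1)->EXIT | p2:(1,2)->(0,2) | p3:(0,4)->(0,3)
Step 3: p0:(1,1)->(0,1)->EXIT | p1:escaped | p2:(0,2)->(0,1)->EXIT | p3:(0,3)->(0,2)
Step 4: p0:escaped | p1:escaped | p2:escaped | p3:(0,2)->(0,1)->EXIT
Exit steps: [3, 2, 3, 4]
First to escape: p1 at step 2

Answer: 1 2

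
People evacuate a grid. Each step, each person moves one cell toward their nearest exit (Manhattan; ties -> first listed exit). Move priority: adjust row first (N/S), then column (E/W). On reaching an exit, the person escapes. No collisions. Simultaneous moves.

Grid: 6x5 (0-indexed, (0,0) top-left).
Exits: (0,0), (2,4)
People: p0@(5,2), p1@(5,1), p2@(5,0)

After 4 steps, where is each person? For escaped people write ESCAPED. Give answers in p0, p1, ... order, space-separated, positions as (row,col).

Step 1: p0:(5,2)->(4,2) | p1:(5,1)->(4,1) | p2:(5,0)->(4,0)
Step 2: p0:(4,2)->(3,2) | p1:(4,1)->(3,1) | p2:(4,0)->(3,0)
Step 3: p0:(3,2)->(2,2) | p1:(3,1)->(2,1) | p2:(3,0)->(2,0)
Step 4: p0:(2,2)->(2,3) | p1:(2,1)->(1,1) | p2:(2,0)->(1,0)

(2,3) (1,1) (1,0)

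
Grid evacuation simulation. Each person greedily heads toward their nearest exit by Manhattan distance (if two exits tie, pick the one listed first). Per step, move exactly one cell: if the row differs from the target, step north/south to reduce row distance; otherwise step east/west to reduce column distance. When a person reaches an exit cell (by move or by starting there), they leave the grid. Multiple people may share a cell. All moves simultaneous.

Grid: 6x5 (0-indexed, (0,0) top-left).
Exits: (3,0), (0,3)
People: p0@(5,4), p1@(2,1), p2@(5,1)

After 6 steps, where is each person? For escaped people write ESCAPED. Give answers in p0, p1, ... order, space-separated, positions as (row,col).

Step 1: p0:(5,4)->(4,4) | p1:(2,1)->(3,1) | p2:(5,1)->(4,1)
Step 2: p0:(4,4)->(3,4) | p1:(3,1)->(3,0)->EXIT | p2:(4,1)->(3,1)
Step 3: p0:(3,4)->(3,3) | p1:escaped | p2:(3,1)->(3,0)->EXIT
Step 4: p0:(3,3)->(3,2) | p1:escaped | p2:escaped
Step 5: p0:(3,2)->(3,1) | p1:escaped | p2:escaped
Step 6: p0:(3,1)->(3,0)->EXIT | p1:escaped | p2:escaped

ESCAPED ESCAPED ESCAPED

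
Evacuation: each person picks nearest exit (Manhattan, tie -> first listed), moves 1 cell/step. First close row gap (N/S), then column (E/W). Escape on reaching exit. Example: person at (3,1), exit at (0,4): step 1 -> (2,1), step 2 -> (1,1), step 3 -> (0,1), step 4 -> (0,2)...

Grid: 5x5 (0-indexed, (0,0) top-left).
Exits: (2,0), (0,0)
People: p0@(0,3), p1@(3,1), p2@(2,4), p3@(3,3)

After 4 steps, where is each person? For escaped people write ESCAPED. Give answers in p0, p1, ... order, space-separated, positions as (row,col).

Step 1: p0:(0,3)->(0,2) | p1:(3,1)->(2,1) | p2:(2,4)->(2,3) | p3:(3,3)->(2,3)
Step 2: p0:(0,2)->(0,1) | p1:(2,1)->(2,0)->EXIT | p2:(2,3)->(2,2) | p3:(2,3)->(2,2)
Step 3: p0:(0,1)->(0,0)->EXIT | p1:escaped | p2:(2,2)->(2,1) | p3:(2,2)->(2,1)
Step 4: p0:escaped | p1:escaped | p2:(2,1)->(2,0)->EXIT | p3:(2,1)->(2,0)->EXIT

ESCAPED ESCAPED ESCAPED ESCAPED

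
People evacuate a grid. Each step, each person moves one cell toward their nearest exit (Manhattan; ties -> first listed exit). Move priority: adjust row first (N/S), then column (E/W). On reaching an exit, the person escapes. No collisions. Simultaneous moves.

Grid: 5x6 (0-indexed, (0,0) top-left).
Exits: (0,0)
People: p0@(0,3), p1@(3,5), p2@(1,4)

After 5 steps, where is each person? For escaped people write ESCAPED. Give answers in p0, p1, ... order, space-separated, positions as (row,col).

Step 1: p0:(0,3)->(0,2) | p1:(3,5)->(2,5) | p2:(1,4)->(0,4)
Step 2: p0:(0,2)->(0,1) | p1:(2,5)->(1,5) | p2:(0,4)->(0,3)
Step 3: p0:(0,1)->(0,0)->EXIT | p1:(1,5)->(0,5) | p2:(0,3)->(0,2)
Step 4: p0:escaped | p1:(0,5)->(0,4) | p2:(0,2)->(0,1)
Step 5: p0:escaped | p1:(0,4)->(0,3) | p2:(0,1)->(0,0)->EXIT

ESCAPED (0,3) ESCAPED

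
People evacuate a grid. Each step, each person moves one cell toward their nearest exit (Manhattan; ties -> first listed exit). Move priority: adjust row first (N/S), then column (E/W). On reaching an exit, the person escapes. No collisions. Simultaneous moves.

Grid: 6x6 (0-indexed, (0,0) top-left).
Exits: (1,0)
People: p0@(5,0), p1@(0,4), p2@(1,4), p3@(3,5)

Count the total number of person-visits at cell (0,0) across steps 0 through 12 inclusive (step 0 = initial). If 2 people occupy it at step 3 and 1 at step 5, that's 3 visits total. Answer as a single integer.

Step 0: p0@(5,0) p1@(0,4) p2@(1,4) p3@(3,5) -> at (0,0): 0 [-], cum=0
Step 1: p0@(4,0) p1@(1,4) p2@(1,3) p3@(2,5) -> at (0,0): 0 [-], cum=0
Step 2: p0@(3,0) p1@(1,3) p2@(1,2) p3@(1,5) -> at (0,0): 0 [-], cum=0
Step 3: p0@(2,0) p1@(1,2) p2@(1,1) p3@(1,4) -> at (0,0): 0 [-], cum=0
Step 4: p0@ESC p1@(1,1) p2@ESC p3@(1,3) -> at (0,0): 0 [-], cum=0
Step 5: p0@ESC p1@ESC p2@ESC p3@(1,2) -> at (0,0): 0 [-], cum=0
Step 6: p0@ESC p1@ESC p2@ESC p3@(1,1) -> at (0,0): 0 [-], cum=0
Step 7: p0@ESC p1@ESC p2@ESC p3@ESC -> at (0,0): 0 [-], cum=0
Total visits = 0

Answer: 0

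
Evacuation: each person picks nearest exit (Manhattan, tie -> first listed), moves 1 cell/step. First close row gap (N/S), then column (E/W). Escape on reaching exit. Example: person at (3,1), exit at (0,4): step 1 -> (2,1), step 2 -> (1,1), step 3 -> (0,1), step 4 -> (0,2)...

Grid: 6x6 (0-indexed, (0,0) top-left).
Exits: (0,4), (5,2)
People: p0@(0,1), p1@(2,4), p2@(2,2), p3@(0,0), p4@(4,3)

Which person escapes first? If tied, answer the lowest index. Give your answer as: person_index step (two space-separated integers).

Answer: 1 2

Derivation:
Step 1: p0:(0,1)->(0,2) | p1:(2,4)->(1,4) | p2:(2,2)->(3,2) | p3:(0,0)->(0,1) | p4:(4,3)->(5,3)
Step 2: p0:(0,2)->(0,3) | p1:(1,4)->(0,4)->EXIT | p2:(3,2)->(4,2) | p3:(0,1)->(0,2) | p4:(5,3)->(5,2)->EXIT
Step 3: p0:(0,3)->(0,4)->EXIT | p1:escaped | p2:(4,2)->(5,2)->EXIT | p3:(0,2)->(0,3) | p4:escaped
Step 4: p0:escaped | p1:escaped | p2:escaped | p3:(0,3)->(0,4)->EXIT | p4:escaped
Exit steps: [3, 2, 3, 4, 2]
First to escape: p1 at step 2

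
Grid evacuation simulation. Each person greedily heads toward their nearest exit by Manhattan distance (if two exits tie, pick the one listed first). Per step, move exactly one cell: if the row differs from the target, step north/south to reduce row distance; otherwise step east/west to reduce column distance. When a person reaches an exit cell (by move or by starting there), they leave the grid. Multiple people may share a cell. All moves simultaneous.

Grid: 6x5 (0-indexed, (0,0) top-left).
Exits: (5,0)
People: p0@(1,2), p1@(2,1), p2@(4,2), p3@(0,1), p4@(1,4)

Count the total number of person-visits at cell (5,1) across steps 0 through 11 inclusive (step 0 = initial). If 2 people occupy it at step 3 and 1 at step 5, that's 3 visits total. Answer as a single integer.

Answer: 5

Derivation:
Step 0: p0@(1,2) p1@(2,1) p2@(4,2) p3@(0,1) p4@(1,4) -> at (5,1): 0 [-], cum=0
Step 1: p0@(2,2) p1@(3,1) p2@(5,2) p3@(1,1) p4@(2,4) -> at (5,1): 0 [-], cum=0
Step 2: p0@(3,2) p1@(4,1) p2@(5,1) p3@(2,1) p4@(3,4) -> at (5,1): 1 [p2], cum=1
Step 3: p0@(4,2) p1@(5,1) p2@ESC p3@(3,1) p4@(4,4) -> at (5,1): 1 [p1], cum=2
Step 4: p0@(5,2) p1@ESC p2@ESC p3@(4,1) p4@(5,4) -> at (5,1): 0 [-], cum=2
Step 5: p0@(5,1) p1@ESC p2@ESC p3@(5,1) p4@(5,3) -> at (5,1): 2 [p0,p3], cum=4
Step 6: p0@ESC p1@ESC p2@ESC p3@ESC p4@(5,2) -> at (5,1): 0 [-], cum=4
Step 7: p0@ESC p1@ESC p2@ESC p3@ESC p4@(5,1) -> at (5,1): 1 [p4], cum=5
Step 8: p0@ESC p1@ESC p2@ESC p3@ESC p4@ESC -> at (5,1): 0 [-], cum=5
Total visits = 5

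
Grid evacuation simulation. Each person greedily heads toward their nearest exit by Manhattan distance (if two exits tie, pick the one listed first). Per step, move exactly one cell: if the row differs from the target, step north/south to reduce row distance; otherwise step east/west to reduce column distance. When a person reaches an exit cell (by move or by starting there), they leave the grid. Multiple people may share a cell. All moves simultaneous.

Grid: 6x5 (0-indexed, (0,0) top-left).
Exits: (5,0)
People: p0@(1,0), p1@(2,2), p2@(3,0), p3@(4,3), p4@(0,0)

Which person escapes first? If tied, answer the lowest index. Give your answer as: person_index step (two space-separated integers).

Step 1: p0:(1,0)->(2,0) | p1:(2,2)->(3,2) | p2:(3,0)->(4,0) | p3:(4,3)->(5,3) | p4:(0,0)->(1,0)
Step 2: p0:(2,0)->(3,0) | p1:(3,2)->(4,2) | p2:(4,0)->(5,0)->EXIT | p3:(5,3)->(5,2) | p4:(1,0)->(2,0)
Step 3: p0:(3,0)->(4,0) | p1:(4,2)->(5,2) | p2:escaped | p3:(5,2)->(5,1) | p4:(2,0)->(3,0)
Step 4: p0:(4,0)->(5,0)->EXIT | p1:(5,2)->(5,1) | p2:escaped | p3:(5,1)->(5,0)->EXIT | p4:(3,0)->(4,0)
Step 5: p0:escaped | p1:(5,1)->(5,0)->EXIT | p2:escaped | p3:escaped | p4:(4,0)->(5,0)->EXIT
Exit steps: [4, 5, 2, 4, 5]
First to escape: p2 at step 2

Answer: 2 2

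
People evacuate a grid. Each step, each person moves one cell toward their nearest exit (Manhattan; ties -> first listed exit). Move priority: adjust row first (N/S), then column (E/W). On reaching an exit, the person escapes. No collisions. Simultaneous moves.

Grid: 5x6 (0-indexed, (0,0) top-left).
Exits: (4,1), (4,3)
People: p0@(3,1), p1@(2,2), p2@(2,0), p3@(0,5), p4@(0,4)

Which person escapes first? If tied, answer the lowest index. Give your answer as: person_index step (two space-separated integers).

Step 1: p0:(3,1)->(4,1)->EXIT | p1:(2,2)->(3,2) | p2:(2,0)->(3,0) | p3:(0,5)->(1,5) | p4:(0,4)->(1,4)
Step 2: p0:escaped | p1:(3,2)->(4,2) | p2:(3,0)->(4,0) | p3:(1,5)->(2,5) | p4:(1,4)->(2,4)
Step 3: p0:escaped | p1:(4,2)->(4,1)->EXIT | p2:(4,0)->(4,1)->EXIT | p3:(2,5)->(3,5) | p4:(2,4)->(3,4)
Step 4: p0:escaped | p1:escaped | p2:escaped | p3:(3,5)->(4,5) | p4:(3,4)->(4,4)
Step 5: p0:escaped | p1:escaped | p2:escaped | p3:(4,5)->(4,4) | p4:(4,4)->(4,3)->EXIT
Step 6: p0:escaped | p1:escaped | p2:escaped | p3:(4,4)->(4,3)->EXIT | p4:escaped
Exit steps: [1, 3, 3, 6, 5]
First to escape: p0 at step 1

Answer: 0 1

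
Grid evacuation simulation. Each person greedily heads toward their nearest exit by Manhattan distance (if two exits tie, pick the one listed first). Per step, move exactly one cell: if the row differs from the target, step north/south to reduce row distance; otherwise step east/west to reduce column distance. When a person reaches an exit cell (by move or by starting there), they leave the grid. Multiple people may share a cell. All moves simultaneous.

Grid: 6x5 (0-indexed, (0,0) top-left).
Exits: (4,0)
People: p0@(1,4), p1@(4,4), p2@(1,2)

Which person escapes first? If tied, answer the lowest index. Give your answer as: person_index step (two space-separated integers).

Answer: 1 4

Derivation:
Step 1: p0:(1,4)->(2,4) | p1:(4,4)->(4,3) | p2:(1,2)->(2,2)
Step 2: p0:(2,4)->(3,4) | p1:(4,3)->(4,2) | p2:(2,2)->(3,2)
Step 3: p0:(3,4)->(4,4) | p1:(4,2)->(4,1) | p2:(3,2)->(4,2)
Step 4: p0:(4,4)->(4,3) | p1:(4,1)->(4,0)->EXIT | p2:(4,2)->(4,1)
Step 5: p0:(4,3)->(4,2) | p1:escaped | p2:(4,1)->(4,0)->EXIT
Step 6: p0:(4,2)->(4,1) | p1:escaped | p2:escaped
Step 7: p0:(4,1)->(4,0)->EXIT | p1:escaped | p2:escaped
Exit steps: [7, 4, 5]
First to escape: p1 at step 4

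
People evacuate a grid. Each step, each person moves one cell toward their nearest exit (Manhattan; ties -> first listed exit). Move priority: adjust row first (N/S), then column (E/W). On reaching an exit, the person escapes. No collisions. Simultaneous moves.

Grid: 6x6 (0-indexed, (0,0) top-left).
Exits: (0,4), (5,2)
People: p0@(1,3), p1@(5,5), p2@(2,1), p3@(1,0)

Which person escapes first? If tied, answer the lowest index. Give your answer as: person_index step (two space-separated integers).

Answer: 0 2

Derivation:
Step 1: p0:(1,3)->(0,3) | p1:(5,5)->(5,4) | p2:(2,1)->(3,1) | p3:(1,0)->(0,0)
Step 2: p0:(0,3)->(0,4)->EXIT | p1:(5,4)->(5,3) | p2:(3,1)->(4,1) | p3:(0,0)->(0,1)
Step 3: p0:escaped | p1:(5,3)->(5,2)->EXIT | p2:(4,1)->(5,1) | p3:(0,1)->(0,2)
Step 4: p0:escaped | p1:escaped | p2:(5,1)->(5,2)->EXIT | p3:(0,2)->(0,3)
Step 5: p0:escaped | p1:escaped | p2:escaped | p3:(0,3)->(0,4)->EXIT
Exit steps: [2, 3, 4, 5]
First to escape: p0 at step 2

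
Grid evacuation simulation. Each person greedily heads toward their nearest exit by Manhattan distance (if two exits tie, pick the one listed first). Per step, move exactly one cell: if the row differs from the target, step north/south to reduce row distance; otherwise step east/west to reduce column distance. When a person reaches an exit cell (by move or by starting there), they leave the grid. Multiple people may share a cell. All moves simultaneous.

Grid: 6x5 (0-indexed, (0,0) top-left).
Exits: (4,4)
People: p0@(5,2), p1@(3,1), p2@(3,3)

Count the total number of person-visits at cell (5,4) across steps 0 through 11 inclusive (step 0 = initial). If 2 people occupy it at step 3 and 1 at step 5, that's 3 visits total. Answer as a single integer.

Step 0: p0@(5,2) p1@(3,1) p2@(3,3) -> at (5,4): 0 [-], cum=0
Step 1: p0@(4,2) p1@(4,1) p2@(4,3) -> at (5,4): 0 [-], cum=0
Step 2: p0@(4,3) p1@(4,2) p2@ESC -> at (5,4): 0 [-], cum=0
Step 3: p0@ESC p1@(4,3) p2@ESC -> at (5,4): 0 [-], cum=0
Step 4: p0@ESC p1@ESC p2@ESC -> at (5,4): 0 [-], cum=0
Total visits = 0

Answer: 0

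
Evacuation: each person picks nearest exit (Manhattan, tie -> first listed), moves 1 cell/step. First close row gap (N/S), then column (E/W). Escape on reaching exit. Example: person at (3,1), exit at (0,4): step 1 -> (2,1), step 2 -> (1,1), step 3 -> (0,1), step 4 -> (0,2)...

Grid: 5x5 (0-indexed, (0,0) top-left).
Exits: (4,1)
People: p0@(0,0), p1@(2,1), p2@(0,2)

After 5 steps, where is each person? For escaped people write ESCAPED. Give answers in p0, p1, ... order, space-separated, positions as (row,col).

Step 1: p0:(0,0)->(1,0) | p1:(2,1)->(3,1) | p2:(0,2)->(1,2)
Step 2: p0:(1,0)->(2,0) | p1:(3,1)->(4,1)->EXIT | p2:(1,2)->(2,2)
Step 3: p0:(2,0)->(3,0) | p1:escaped | p2:(2,2)->(3,2)
Step 4: p0:(3,0)->(4,0) | p1:escaped | p2:(3,2)->(4,2)
Step 5: p0:(4,0)->(4,1)->EXIT | p1:escaped | p2:(4,2)->(4,1)->EXIT

ESCAPED ESCAPED ESCAPED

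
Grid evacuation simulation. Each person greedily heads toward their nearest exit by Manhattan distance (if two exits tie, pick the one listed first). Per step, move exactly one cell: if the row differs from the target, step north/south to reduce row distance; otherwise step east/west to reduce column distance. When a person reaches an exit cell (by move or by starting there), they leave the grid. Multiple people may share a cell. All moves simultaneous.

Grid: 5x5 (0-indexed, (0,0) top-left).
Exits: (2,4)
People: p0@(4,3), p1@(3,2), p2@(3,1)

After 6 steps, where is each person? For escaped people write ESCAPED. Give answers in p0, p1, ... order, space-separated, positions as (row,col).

Step 1: p0:(4,3)->(3,3) | p1:(3,2)->(2,2) | p2:(3,1)->(2,1)
Step 2: p0:(3,3)->(2,3) | p1:(2,2)->(2,3) | p2:(2,1)->(2,2)
Step 3: p0:(2,3)->(2,4)->EXIT | p1:(2,3)->(2,4)->EXIT | p2:(2,2)->(2,3)
Step 4: p0:escaped | p1:escaped | p2:(2,3)->(2,4)->EXIT

ESCAPED ESCAPED ESCAPED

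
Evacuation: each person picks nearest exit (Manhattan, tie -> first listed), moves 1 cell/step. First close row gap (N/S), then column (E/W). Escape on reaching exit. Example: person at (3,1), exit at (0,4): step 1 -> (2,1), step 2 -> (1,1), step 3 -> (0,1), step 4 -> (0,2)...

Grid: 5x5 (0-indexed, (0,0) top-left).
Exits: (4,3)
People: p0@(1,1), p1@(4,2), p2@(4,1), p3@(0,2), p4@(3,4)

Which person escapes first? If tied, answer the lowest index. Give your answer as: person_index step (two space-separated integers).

Answer: 1 1

Derivation:
Step 1: p0:(1,1)->(2,1) | p1:(4,2)->(4,3)->EXIT | p2:(4,1)->(4,2) | p3:(0,2)->(1,2) | p4:(3,4)->(4,4)
Step 2: p0:(2,1)->(3,1) | p1:escaped | p2:(4,2)->(4,3)->EXIT | p3:(1,2)->(2,2) | p4:(4,4)->(4,3)->EXIT
Step 3: p0:(3,1)->(4,1) | p1:escaped | p2:escaped | p3:(2,2)->(3,2) | p4:escaped
Step 4: p0:(4,1)->(4,2) | p1:escaped | p2:escaped | p3:(3,2)->(4,2) | p4:escaped
Step 5: p0:(4,2)->(4,3)->EXIT | p1:escaped | p2:escaped | p3:(4,2)->(4,3)->EXIT | p4:escaped
Exit steps: [5, 1, 2, 5, 2]
First to escape: p1 at step 1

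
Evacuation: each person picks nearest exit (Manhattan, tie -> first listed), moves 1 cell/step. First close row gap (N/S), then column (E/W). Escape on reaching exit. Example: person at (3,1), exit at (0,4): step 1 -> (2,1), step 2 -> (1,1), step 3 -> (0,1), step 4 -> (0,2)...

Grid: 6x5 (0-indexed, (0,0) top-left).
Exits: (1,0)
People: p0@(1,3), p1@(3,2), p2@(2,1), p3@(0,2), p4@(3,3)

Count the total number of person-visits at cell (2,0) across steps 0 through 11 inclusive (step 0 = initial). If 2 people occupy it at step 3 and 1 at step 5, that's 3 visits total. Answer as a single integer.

Answer: 0

Derivation:
Step 0: p0@(1,3) p1@(3,2) p2@(2,1) p3@(0,2) p4@(3,3) -> at (2,0): 0 [-], cum=0
Step 1: p0@(1,2) p1@(2,2) p2@(1,1) p3@(1,2) p4@(2,3) -> at (2,0): 0 [-], cum=0
Step 2: p0@(1,1) p1@(1,2) p2@ESC p3@(1,1) p4@(1,3) -> at (2,0): 0 [-], cum=0
Step 3: p0@ESC p1@(1,1) p2@ESC p3@ESC p4@(1,2) -> at (2,0): 0 [-], cum=0
Step 4: p0@ESC p1@ESC p2@ESC p3@ESC p4@(1,1) -> at (2,0): 0 [-], cum=0
Step 5: p0@ESC p1@ESC p2@ESC p3@ESC p4@ESC -> at (2,0): 0 [-], cum=0
Total visits = 0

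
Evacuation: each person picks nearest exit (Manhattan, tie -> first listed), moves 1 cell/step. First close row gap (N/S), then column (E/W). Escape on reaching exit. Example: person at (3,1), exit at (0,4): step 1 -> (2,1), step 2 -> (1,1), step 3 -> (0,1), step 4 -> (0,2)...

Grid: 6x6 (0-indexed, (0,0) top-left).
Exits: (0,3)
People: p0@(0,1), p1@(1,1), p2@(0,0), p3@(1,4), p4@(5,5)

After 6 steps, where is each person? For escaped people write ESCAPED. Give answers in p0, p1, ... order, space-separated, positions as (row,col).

Step 1: p0:(0,1)->(0,2) | p1:(1,1)->(0,1) | p2:(0,0)->(0,1) | p3:(1,4)->(0,4) | p4:(5,5)->(4,5)
Step 2: p0:(0,2)->(0,3)->EXIT | p1:(0,1)->(0,2) | p2:(0,1)->(0,2) | p3:(0,4)->(0,3)->EXIT | p4:(4,5)->(3,5)
Step 3: p0:escaped | p1:(0,2)->(0,3)->EXIT | p2:(0,2)->(0,3)->EXIT | p3:escaped | p4:(3,5)->(2,5)
Step 4: p0:escaped | p1:escaped | p2:escaped | p3:escaped | p4:(2,5)->(1,5)
Step 5: p0:escaped | p1:escaped | p2:escaped | p3:escaped | p4:(1,5)->(0,5)
Step 6: p0:escaped | p1:escaped | p2:escaped | p3:escaped | p4:(0,5)->(0,4)

ESCAPED ESCAPED ESCAPED ESCAPED (0,4)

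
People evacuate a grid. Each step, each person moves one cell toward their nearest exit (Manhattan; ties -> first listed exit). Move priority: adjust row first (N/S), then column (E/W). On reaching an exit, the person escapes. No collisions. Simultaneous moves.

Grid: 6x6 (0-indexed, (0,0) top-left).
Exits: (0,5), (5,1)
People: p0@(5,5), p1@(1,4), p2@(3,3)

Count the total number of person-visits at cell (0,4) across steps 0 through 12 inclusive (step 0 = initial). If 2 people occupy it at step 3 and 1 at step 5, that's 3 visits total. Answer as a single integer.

Step 0: p0@(5,5) p1@(1,4) p2@(3,3) -> at (0,4): 0 [-], cum=0
Step 1: p0@(5,4) p1@(0,4) p2@(4,3) -> at (0,4): 1 [p1], cum=1
Step 2: p0@(5,3) p1@ESC p2@(5,3) -> at (0,4): 0 [-], cum=1
Step 3: p0@(5,2) p1@ESC p2@(5,2) -> at (0,4): 0 [-], cum=1
Step 4: p0@ESC p1@ESC p2@ESC -> at (0,4): 0 [-], cum=1
Total visits = 1

Answer: 1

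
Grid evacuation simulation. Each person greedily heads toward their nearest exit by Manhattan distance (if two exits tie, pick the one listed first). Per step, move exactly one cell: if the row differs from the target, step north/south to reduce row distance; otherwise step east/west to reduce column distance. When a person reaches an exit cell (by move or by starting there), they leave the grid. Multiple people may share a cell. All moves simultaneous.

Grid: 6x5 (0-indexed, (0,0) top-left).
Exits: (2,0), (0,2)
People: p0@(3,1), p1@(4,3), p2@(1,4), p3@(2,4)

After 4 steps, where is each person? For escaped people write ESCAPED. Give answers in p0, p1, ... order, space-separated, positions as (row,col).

Step 1: p0:(3,1)->(2,1) | p1:(4,3)->(3,3) | p2:(1,4)->(0,4) | p3:(2,4)->(2,3)
Step 2: p0:(2,1)->(2,0)->EXIT | p1:(3,3)->(2,3) | p2:(0,4)->(0,3) | p3:(2,3)->(2,2)
Step 3: p0:escaped | p1:(2,3)->(2,2) | p2:(0,3)->(0,2)->EXIT | p3:(2,2)->(2,1)
Step 4: p0:escaped | p1:(2,2)->(2,1) | p2:escaped | p3:(2,1)->(2,0)->EXIT

ESCAPED (2,1) ESCAPED ESCAPED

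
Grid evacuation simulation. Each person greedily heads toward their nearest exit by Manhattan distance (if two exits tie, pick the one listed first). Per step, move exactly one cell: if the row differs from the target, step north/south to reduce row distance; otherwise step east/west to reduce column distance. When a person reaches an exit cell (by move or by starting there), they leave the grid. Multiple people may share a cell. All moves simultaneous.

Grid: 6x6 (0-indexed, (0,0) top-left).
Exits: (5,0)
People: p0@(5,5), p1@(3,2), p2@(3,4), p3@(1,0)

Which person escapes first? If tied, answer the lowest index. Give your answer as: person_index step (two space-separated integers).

Answer: 1 4

Derivation:
Step 1: p0:(5,5)->(5,4) | p1:(3,2)->(4,2) | p2:(3,4)->(4,4) | p3:(1,0)->(2,0)
Step 2: p0:(5,4)->(5,3) | p1:(4,2)->(5,2) | p2:(4,4)->(5,4) | p3:(2,0)->(3,0)
Step 3: p0:(5,3)->(5,2) | p1:(5,2)->(5,1) | p2:(5,4)->(5,3) | p3:(3,0)->(4,0)
Step 4: p0:(5,2)->(5,1) | p1:(5,1)->(5,0)->EXIT | p2:(5,3)->(5,2) | p3:(4,0)->(5,0)->EXIT
Step 5: p0:(5,1)->(5,0)->EXIT | p1:escaped | p2:(5,2)->(5,1) | p3:escaped
Step 6: p0:escaped | p1:escaped | p2:(5,1)->(5,0)->EXIT | p3:escaped
Exit steps: [5, 4, 6, 4]
First to escape: p1 at step 4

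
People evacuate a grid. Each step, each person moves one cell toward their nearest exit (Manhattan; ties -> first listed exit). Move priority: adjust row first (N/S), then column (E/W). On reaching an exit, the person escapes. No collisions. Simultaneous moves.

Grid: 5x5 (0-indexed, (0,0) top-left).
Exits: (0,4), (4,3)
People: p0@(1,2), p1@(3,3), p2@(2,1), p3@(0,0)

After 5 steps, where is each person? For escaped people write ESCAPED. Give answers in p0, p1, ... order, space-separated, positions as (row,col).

Step 1: p0:(1,2)->(0,2) | p1:(3,3)->(4,3)->EXIT | p2:(2,1)->(3,1) | p3:(0,0)->(0,1)
Step 2: p0:(0,2)->(0,3) | p1:escaped | p2:(3,1)->(4,1) | p3:(0,1)->(0,2)
Step 3: p0:(0,3)->(0,4)->EXIT | p1:escaped | p2:(4,1)->(4,2) | p3:(0,2)->(0,3)
Step 4: p0:escaped | p1:escaped | p2:(4,2)->(4,3)->EXIT | p3:(0,3)->(0,4)->EXIT

ESCAPED ESCAPED ESCAPED ESCAPED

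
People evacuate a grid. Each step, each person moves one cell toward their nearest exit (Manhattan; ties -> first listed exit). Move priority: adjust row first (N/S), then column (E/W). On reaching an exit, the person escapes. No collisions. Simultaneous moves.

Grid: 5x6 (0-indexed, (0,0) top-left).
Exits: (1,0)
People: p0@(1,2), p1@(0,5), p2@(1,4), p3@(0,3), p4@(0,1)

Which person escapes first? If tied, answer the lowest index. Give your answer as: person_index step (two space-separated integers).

Answer: 0 2

Derivation:
Step 1: p0:(1,2)->(1,1) | p1:(0,5)->(1,5) | p2:(1,4)->(1,3) | p3:(0,3)->(1,3) | p4:(0,1)->(1,1)
Step 2: p0:(1,1)->(1,0)->EXIT | p1:(1,5)->(1,4) | p2:(1,3)->(1,2) | p3:(1,3)->(1,2) | p4:(1,1)->(1,0)->EXIT
Step 3: p0:escaped | p1:(1,4)->(1,3) | p2:(1,2)->(1,1) | p3:(1,2)->(1,1) | p4:escaped
Step 4: p0:escaped | p1:(1,3)->(1,2) | p2:(1,1)->(1,0)->EXIT | p3:(1,1)->(1,0)->EXIT | p4:escaped
Step 5: p0:escaped | p1:(1,2)->(1,1) | p2:escaped | p3:escaped | p4:escaped
Step 6: p0:escaped | p1:(1,1)->(1,0)->EXIT | p2:escaped | p3:escaped | p4:escaped
Exit steps: [2, 6, 4, 4, 2]
First to escape: p0 at step 2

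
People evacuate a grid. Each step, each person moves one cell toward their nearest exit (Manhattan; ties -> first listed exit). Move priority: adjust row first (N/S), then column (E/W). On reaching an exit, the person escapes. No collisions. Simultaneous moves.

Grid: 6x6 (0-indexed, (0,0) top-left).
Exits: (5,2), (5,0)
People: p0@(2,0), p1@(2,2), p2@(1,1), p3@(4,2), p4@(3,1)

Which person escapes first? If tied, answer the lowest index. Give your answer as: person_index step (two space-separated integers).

Step 1: p0:(2,0)->(3,0) | p1:(2,2)->(3,2) | p2:(1,1)->(2,1) | p3:(4,2)->(5,2)->EXIT | p4:(3,1)->(4,1)
Step 2: p0:(3,0)->(4,0) | p1:(3,2)->(4,2) | p2:(2,1)->(3,1) | p3:escaped | p4:(4,1)->(5,1)
Step 3: p0:(4,0)->(5,0)->EXIT | p1:(4,2)->(5,2)->EXIT | p2:(3,1)->(4,1) | p3:escaped | p4:(5,1)->(5,2)->EXIT
Step 4: p0:escaped | p1:escaped | p2:(4,1)->(5,1) | p3:escaped | p4:escaped
Step 5: p0:escaped | p1:escaped | p2:(5,1)->(5,2)->EXIT | p3:escaped | p4:escaped
Exit steps: [3, 3, 5, 1, 3]
First to escape: p3 at step 1

Answer: 3 1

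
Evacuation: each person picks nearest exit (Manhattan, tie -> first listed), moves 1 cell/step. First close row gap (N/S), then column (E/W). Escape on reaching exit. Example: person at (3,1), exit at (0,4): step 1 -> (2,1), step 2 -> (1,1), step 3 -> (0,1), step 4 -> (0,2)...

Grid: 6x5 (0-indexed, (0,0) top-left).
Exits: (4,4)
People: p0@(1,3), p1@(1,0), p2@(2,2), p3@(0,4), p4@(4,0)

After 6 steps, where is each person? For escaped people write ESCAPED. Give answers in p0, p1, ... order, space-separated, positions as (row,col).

Step 1: p0:(1,3)->(2,3) | p1:(1,0)->(2,0) | p2:(2,2)->(3,2) | p3:(0,4)->(1,4) | p4:(4,0)->(4,1)
Step 2: p0:(2,3)->(3,3) | p1:(2,0)->(3,0) | p2:(3,2)->(4,2) | p3:(1,4)->(2,4) | p4:(4,1)->(4,2)
Step 3: p0:(3,3)->(4,3) | p1:(3,0)->(4,0) | p2:(4,2)->(4,3) | p3:(2,4)->(3,4) | p4:(4,2)->(4,3)
Step 4: p0:(4,3)->(4,4)->EXIT | p1:(4,0)->(4,1) | p2:(4,3)->(4,4)->EXIT | p3:(3,4)->(4,4)->EXIT | p4:(4,3)->(4,4)->EXIT
Step 5: p0:escaped | p1:(4,1)->(4,2) | p2:escaped | p3:escaped | p4:escaped
Step 6: p0:escaped | p1:(4,2)->(4,3) | p2:escaped | p3:escaped | p4:escaped

ESCAPED (4,3) ESCAPED ESCAPED ESCAPED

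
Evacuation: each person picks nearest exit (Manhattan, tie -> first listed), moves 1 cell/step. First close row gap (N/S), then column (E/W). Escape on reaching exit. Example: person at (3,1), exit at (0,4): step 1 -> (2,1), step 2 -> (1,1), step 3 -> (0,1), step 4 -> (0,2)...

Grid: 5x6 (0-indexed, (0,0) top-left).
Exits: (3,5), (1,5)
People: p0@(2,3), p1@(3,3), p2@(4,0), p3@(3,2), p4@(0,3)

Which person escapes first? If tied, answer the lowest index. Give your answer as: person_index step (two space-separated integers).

Step 1: p0:(2,3)->(3,3) | p1:(3,3)->(3,4) | p2:(4,0)->(3,0) | p3:(3,2)->(3,3) | p4:(0,3)->(1,3)
Step 2: p0:(3,3)->(3,4) | p1:(3,4)->(3,5)->EXIT | p2:(3,0)->(3,1) | p3:(3,3)->(3,4) | p4:(1,3)->(1,4)
Step 3: p0:(3,4)->(3,5)->EXIT | p1:escaped | p2:(3,1)->(3,2) | p3:(3,4)->(3,5)->EXIT | p4:(1,4)->(1,5)->EXIT
Step 4: p0:escaped | p1:escaped | p2:(3,2)->(3,3) | p3:escaped | p4:escaped
Step 5: p0:escaped | p1:escaped | p2:(3,3)->(3,4) | p3:escaped | p4:escaped
Step 6: p0:escaped | p1:escaped | p2:(3,4)->(3,5)->EXIT | p3:escaped | p4:escaped
Exit steps: [3, 2, 6, 3, 3]
First to escape: p1 at step 2

Answer: 1 2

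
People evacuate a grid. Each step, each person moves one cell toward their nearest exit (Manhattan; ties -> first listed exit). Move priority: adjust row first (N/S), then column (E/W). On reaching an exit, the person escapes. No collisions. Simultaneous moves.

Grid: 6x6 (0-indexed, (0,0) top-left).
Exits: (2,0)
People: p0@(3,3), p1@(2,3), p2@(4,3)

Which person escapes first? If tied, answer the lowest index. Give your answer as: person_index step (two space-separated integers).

Answer: 1 3

Derivation:
Step 1: p0:(3,3)->(2,3) | p1:(2,3)->(2,2) | p2:(4,3)->(3,3)
Step 2: p0:(2,3)->(2,2) | p1:(2,2)->(2,1) | p2:(3,3)->(2,3)
Step 3: p0:(2,2)->(2,1) | p1:(2,1)->(2,0)->EXIT | p2:(2,3)->(2,2)
Step 4: p0:(2,1)->(2,0)->EXIT | p1:escaped | p2:(2,2)->(2,1)
Step 5: p0:escaped | p1:escaped | p2:(2,1)->(2,0)->EXIT
Exit steps: [4, 3, 5]
First to escape: p1 at step 3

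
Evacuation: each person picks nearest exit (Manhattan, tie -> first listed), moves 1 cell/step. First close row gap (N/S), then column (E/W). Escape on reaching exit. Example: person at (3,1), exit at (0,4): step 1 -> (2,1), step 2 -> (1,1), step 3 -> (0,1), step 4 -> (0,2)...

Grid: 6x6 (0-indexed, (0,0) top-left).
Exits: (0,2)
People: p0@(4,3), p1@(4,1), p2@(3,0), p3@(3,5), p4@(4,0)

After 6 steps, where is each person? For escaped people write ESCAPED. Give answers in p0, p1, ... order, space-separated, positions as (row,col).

Step 1: p0:(4,3)->(3,3) | p1:(4,1)->(3,1) | p2:(3,0)->(2,0) | p3:(3,5)->(2,5) | p4:(4,0)->(3,0)
Step 2: p0:(3,3)->(2,3) | p1:(3,1)->(2,1) | p2:(2,0)->(1,0) | p3:(2,5)->(1,5) | p4:(3,0)->(2,0)
Step 3: p0:(2,3)->(1,3) | p1:(2,1)->(1,1) | p2:(1,0)->(0,0) | p3:(1,5)->(0,5) | p4:(2,0)->(1,0)
Step 4: p0:(1,3)->(0,3) | p1:(1,1)->(0,1) | p2:(0,0)->(0,1) | p3:(0,5)->(0,4) | p4:(1,0)->(0,0)
Step 5: p0:(0,3)->(0,2)->EXIT | p1:(0,1)->(0,2)->EXIT | p2:(0,1)->(0,2)->EXIT | p3:(0,4)->(0,3) | p4:(0,0)->(0,1)
Step 6: p0:escaped | p1:escaped | p2:escaped | p3:(0,3)->(0,2)->EXIT | p4:(0,1)->(0,2)->EXIT

ESCAPED ESCAPED ESCAPED ESCAPED ESCAPED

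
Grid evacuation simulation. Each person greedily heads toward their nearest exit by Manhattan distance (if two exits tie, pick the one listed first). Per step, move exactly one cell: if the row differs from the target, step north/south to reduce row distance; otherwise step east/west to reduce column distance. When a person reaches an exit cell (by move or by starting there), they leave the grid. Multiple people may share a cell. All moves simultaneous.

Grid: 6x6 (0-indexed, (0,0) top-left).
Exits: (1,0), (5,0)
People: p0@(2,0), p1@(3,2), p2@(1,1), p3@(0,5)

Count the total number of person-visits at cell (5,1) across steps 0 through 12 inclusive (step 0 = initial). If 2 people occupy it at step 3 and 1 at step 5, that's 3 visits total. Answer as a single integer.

Answer: 0

Derivation:
Step 0: p0@(2,0) p1@(3,2) p2@(1,1) p3@(0,5) -> at (5,1): 0 [-], cum=0
Step 1: p0@ESC p1@(2,2) p2@ESC p3@(1,5) -> at (5,1): 0 [-], cum=0
Step 2: p0@ESC p1@(1,2) p2@ESC p3@(1,4) -> at (5,1): 0 [-], cum=0
Step 3: p0@ESC p1@(1,1) p2@ESC p3@(1,3) -> at (5,1): 0 [-], cum=0
Step 4: p0@ESC p1@ESC p2@ESC p3@(1,2) -> at (5,1): 0 [-], cum=0
Step 5: p0@ESC p1@ESC p2@ESC p3@(1,1) -> at (5,1): 0 [-], cum=0
Step 6: p0@ESC p1@ESC p2@ESC p3@ESC -> at (5,1): 0 [-], cum=0
Total visits = 0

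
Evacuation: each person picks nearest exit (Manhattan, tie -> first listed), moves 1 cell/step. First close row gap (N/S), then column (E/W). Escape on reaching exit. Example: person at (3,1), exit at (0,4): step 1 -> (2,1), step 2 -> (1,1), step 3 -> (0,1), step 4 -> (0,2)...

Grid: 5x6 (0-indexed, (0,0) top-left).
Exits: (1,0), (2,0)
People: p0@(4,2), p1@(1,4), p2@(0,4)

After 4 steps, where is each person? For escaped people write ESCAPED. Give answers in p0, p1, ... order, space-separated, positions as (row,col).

Step 1: p0:(4,2)->(3,2) | p1:(1,4)->(1,3) | p2:(0,4)->(1,4)
Step 2: p0:(3,2)->(2,2) | p1:(1,3)->(1,2) | p2:(1,4)->(1,3)
Step 3: p0:(2,2)->(2,1) | p1:(1,2)->(1,1) | p2:(1,3)->(1,2)
Step 4: p0:(2,1)->(2,0)->EXIT | p1:(1,1)->(1,0)->EXIT | p2:(1,2)->(1,1)

ESCAPED ESCAPED (1,1)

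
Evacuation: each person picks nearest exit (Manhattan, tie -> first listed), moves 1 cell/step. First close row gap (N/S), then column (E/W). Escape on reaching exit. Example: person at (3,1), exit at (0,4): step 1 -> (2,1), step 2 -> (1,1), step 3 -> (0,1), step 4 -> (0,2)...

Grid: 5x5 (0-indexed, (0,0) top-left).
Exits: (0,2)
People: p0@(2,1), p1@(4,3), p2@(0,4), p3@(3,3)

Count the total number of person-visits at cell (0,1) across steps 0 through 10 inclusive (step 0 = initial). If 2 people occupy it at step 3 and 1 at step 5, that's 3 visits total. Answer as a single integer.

Step 0: p0@(2,1) p1@(4,3) p2@(0,4) p3@(3,3) -> at (0,1): 0 [-], cum=0
Step 1: p0@(1,1) p1@(3,3) p2@(0,3) p3@(2,3) -> at (0,1): 0 [-], cum=0
Step 2: p0@(0,1) p1@(2,3) p2@ESC p3@(1,3) -> at (0,1): 1 [p0], cum=1
Step 3: p0@ESC p1@(1,3) p2@ESC p3@(0,3) -> at (0,1): 0 [-], cum=1
Step 4: p0@ESC p1@(0,3) p2@ESC p3@ESC -> at (0,1): 0 [-], cum=1
Step 5: p0@ESC p1@ESC p2@ESC p3@ESC -> at (0,1): 0 [-], cum=1
Total visits = 1

Answer: 1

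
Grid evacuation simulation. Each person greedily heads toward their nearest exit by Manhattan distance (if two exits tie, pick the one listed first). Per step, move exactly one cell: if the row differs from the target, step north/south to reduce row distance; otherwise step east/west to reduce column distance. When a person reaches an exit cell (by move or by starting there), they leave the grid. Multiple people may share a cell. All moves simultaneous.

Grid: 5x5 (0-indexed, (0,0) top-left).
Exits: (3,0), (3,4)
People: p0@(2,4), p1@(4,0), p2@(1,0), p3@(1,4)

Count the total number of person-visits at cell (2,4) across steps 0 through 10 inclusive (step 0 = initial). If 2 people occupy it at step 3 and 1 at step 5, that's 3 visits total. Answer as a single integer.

Answer: 2

Derivation:
Step 0: p0@(2,4) p1@(4,0) p2@(1,0) p3@(1,4) -> at (2,4): 1 [p0], cum=1
Step 1: p0@ESC p1@ESC p2@(2,0) p3@(2,4) -> at (2,4): 1 [p3], cum=2
Step 2: p0@ESC p1@ESC p2@ESC p3@ESC -> at (2,4): 0 [-], cum=2
Total visits = 2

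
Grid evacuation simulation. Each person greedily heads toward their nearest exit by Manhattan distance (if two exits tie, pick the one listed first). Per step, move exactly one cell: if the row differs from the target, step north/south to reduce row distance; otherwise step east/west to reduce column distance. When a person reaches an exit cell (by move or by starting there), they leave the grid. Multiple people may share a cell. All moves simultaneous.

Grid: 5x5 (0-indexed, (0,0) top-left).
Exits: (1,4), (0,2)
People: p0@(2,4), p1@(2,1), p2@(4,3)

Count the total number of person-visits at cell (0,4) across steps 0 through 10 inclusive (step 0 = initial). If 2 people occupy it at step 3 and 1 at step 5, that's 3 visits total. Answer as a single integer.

Answer: 0

Derivation:
Step 0: p0@(2,4) p1@(2,1) p2@(4,3) -> at (0,4): 0 [-], cum=0
Step 1: p0@ESC p1@(1,1) p2@(3,3) -> at (0,4): 0 [-], cum=0
Step 2: p0@ESC p1@(0,1) p2@(2,3) -> at (0,4): 0 [-], cum=0
Step 3: p0@ESC p1@ESC p2@(1,3) -> at (0,4): 0 [-], cum=0
Step 4: p0@ESC p1@ESC p2@ESC -> at (0,4): 0 [-], cum=0
Total visits = 0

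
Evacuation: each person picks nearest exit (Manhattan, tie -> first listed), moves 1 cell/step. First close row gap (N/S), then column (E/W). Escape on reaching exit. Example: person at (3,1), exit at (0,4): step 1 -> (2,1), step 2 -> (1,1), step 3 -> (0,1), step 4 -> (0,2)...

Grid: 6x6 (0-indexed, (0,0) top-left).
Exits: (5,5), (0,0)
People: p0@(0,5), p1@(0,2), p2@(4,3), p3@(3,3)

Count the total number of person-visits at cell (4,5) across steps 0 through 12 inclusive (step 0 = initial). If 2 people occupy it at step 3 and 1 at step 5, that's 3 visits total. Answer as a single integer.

Step 0: p0@(0,5) p1@(0,2) p2@(4,3) p3@(3,3) -> at (4,5): 0 [-], cum=0
Step 1: p0@(1,5) p1@(0,1) p2@(5,3) p3@(4,3) -> at (4,5): 0 [-], cum=0
Step 2: p0@(2,5) p1@ESC p2@(5,4) p3@(5,3) -> at (4,5): 0 [-], cum=0
Step 3: p0@(3,5) p1@ESC p2@ESC p3@(5,4) -> at (4,5): 0 [-], cum=0
Step 4: p0@(4,5) p1@ESC p2@ESC p3@ESC -> at (4,5): 1 [p0], cum=1
Step 5: p0@ESC p1@ESC p2@ESC p3@ESC -> at (4,5): 0 [-], cum=1
Total visits = 1

Answer: 1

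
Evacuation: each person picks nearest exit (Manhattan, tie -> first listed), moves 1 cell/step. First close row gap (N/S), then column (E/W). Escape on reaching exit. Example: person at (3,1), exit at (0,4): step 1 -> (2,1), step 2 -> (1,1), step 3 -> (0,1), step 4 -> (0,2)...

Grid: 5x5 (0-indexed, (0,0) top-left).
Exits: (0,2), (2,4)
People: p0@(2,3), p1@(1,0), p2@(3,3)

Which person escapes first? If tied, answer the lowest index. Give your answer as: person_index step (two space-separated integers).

Answer: 0 1

Derivation:
Step 1: p0:(2,3)->(2,4)->EXIT | p1:(1,0)->(0,0) | p2:(3,3)->(2,3)
Step 2: p0:escaped | p1:(0,0)->(0,1) | p2:(2,3)->(2,4)->EXIT
Step 3: p0:escaped | p1:(0,1)->(0,2)->EXIT | p2:escaped
Exit steps: [1, 3, 2]
First to escape: p0 at step 1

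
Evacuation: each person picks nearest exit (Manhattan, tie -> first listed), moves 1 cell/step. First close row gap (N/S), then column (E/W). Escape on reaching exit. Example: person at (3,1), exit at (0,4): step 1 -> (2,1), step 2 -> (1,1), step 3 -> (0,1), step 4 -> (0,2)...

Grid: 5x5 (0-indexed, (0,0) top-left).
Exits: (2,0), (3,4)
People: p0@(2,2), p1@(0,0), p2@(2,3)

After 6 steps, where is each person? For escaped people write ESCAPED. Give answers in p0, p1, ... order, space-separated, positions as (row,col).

Step 1: p0:(2,2)->(2,1) | p1:(0,0)->(1,0) | p2:(2,3)->(3,3)
Step 2: p0:(2,1)->(2,0)->EXIT | p1:(1,0)->(2,0)->EXIT | p2:(3,3)->(3,4)->EXIT

ESCAPED ESCAPED ESCAPED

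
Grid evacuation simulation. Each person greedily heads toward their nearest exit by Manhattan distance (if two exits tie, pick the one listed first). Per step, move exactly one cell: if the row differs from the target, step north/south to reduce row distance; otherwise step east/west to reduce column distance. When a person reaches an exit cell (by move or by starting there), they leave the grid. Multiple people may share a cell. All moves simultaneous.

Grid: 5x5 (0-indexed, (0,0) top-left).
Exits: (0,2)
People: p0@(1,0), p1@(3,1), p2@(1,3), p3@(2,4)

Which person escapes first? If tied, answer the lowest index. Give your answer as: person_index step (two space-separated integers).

Answer: 2 2

Derivation:
Step 1: p0:(1,0)->(0,0) | p1:(3,1)->(2,1) | p2:(1,3)->(0,3) | p3:(2,4)->(1,4)
Step 2: p0:(0,0)->(0,1) | p1:(2,1)->(1,1) | p2:(0,3)->(0,2)->EXIT | p3:(1,4)->(0,4)
Step 3: p0:(0,1)->(0,2)->EXIT | p1:(1,1)->(0,1) | p2:escaped | p3:(0,4)->(0,3)
Step 4: p0:escaped | p1:(0,1)->(0,2)->EXIT | p2:escaped | p3:(0,3)->(0,2)->EXIT
Exit steps: [3, 4, 2, 4]
First to escape: p2 at step 2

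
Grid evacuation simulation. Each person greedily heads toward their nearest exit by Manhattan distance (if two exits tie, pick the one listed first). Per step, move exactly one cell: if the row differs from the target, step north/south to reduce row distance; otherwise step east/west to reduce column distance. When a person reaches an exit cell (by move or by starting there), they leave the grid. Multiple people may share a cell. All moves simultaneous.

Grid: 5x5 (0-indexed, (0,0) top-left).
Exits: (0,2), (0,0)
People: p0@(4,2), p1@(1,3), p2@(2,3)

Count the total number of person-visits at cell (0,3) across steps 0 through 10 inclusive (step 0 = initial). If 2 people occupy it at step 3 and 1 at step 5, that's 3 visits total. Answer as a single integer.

Answer: 2

Derivation:
Step 0: p0@(4,2) p1@(1,3) p2@(2,3) -> at (0,3): 0 [-], cum=0
Step 1: p0@(3,2) p1@(0,3) p2@(1,3) -> at (0,3): 1 [p1], cum=1
Step 2: p0@(2,2) p1@ESC p2@(0,3) -> at (0,3): 1 [p2], cum=2
Step 3: p0@(1,2) p1@ESC p2@ESC -> at (0,3): 0 [-], cum=2
Step 4: p0@ESC p1@ESC p2@ESC -> at (0,3): 0 [-], cum=2
Total visits = 2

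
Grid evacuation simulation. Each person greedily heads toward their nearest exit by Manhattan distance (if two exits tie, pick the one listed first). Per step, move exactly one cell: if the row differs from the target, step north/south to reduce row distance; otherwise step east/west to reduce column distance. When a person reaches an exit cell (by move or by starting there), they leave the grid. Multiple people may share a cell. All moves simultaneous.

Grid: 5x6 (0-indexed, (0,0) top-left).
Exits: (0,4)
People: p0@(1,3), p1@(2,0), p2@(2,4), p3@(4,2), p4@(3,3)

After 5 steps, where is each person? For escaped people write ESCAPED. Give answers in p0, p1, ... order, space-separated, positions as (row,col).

Step 1: p0:(1,3)->(0,3) | p1:(2,0)->(1,0) | p2:(2,4)->(1,4) | p3:(4,2)->(3,2) | p4:(3,3)->(2,3)
Step 2: p0:(0,3)->(0,4)->EXIT | p1:(1,0)->(0,0) | p2:(1,4)->(0,4)->EXIT | p3:(3,2)->(2,2) | p4:(2,3)->(1,3)
Step 3: p0:escaped | p1:(0,0)->(0,1) | p2:escaped | p3:(2,2)->(1,2) | p4:(1,3)->(0,3)
Step 4: p0:escaped | p1:(0,1)->(0,2) | p2:escaped | p3:(1,2)->(0,2) | p4:(0,3)->(0,4)->EXIT
Step 5: p0:escaped | p1:(0,2)->(0,3) | p2:escaped | p3:(0,2)->(0,3) | p4:escaped

ESCAPED (0,3) ESCAPED (0,3) ESCAPED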